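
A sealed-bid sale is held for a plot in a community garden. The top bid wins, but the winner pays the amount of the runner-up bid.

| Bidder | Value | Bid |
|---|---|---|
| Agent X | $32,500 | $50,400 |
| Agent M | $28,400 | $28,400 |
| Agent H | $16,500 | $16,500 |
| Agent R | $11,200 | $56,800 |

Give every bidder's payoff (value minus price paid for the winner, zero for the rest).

Ordered from highest: Agent R $56,800, then Agent X $50,400, then Agent M $28,400, then Agent H $16,500.
Agent R has the top bid and wins; the price is the second-highest bid, $50,400.
Agent R's payoff = $11,200 − $50,400 = -$39,200. All other bidders lose, so their payoff is 0.

Payoffs: Agent X $0, Agent M $0, Agent H $0, Agent R -$39,200.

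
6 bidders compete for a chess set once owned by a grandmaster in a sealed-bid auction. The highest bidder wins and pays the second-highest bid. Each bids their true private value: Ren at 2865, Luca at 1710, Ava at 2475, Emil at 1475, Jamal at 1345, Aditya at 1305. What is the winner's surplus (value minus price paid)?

Surplus = 390.

Ordered from highest: Ren 2865 > Ava 2475 > Luca 1710 > Emil 1475 > Jamal 1345 > Aditya 1305.
Ren wins with the top bid and pays the second-highest, 2475.
Surplus = 2865 − 2475 = 390.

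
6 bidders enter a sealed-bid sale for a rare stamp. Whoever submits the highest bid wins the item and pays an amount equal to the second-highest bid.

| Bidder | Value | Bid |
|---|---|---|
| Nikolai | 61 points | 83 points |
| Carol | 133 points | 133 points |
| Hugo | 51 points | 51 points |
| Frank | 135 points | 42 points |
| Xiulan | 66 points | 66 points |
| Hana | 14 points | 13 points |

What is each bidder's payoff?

Payoffs: Nikolai 0 points, Carol 50 points, Hugo 0 points, Frank 0 points, Xiulan 0 points, Hana 0 points.

Ordered from highest: Carol 133 points; Nikolai 83 points; Xiulan 66 points; Hugo 51 points; Frank 42 points; Hana 13 points.
Carol has the top bid and wins; the price is the second-highest bid, 83 points.
Carol's payoff = 133 points − 83 points = 50 points. All other bidders lose, so their payoff is 0.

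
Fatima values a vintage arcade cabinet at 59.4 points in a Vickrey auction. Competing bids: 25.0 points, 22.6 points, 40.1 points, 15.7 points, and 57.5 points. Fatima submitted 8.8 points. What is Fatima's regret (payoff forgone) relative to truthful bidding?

Regret: 1.9 points.

The highest competing bid is 57.5 points.
Bidding truthfully at 59.4 points: Fatima has the top bid, wins, and pays the second-highest bid 57.5 points. Payoff = 59.4 points − 57.5 points = 1.9 points.
Bidding 8.8 points: the top bid is 57.5 points (a rival), so Fatima loses. Payoff = 0.0 points.
Regret = truthful payoff − actual payoff = 1.9 points − 0.0 points = 1.9 points.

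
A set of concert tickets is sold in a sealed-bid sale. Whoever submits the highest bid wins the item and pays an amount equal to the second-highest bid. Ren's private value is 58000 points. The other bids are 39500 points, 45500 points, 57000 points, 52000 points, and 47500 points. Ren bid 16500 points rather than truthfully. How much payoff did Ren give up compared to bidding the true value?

The highest competing bid is 57000 points.
Bidding truthfully at 58000 points: Ren has the top bid, wins, and pays the second-highest bid 57000 points. Payoff = 58000 points − 57000 points = 1000 points.
Bidding 16500 points: the top bid is 57000 points (a rival), so Ren loses. Payoff = 0 points.
Regret = truthful payoff − actual payoff = 1000 points − 0 points = 1000 points.

Payoff forgone: 1000 points.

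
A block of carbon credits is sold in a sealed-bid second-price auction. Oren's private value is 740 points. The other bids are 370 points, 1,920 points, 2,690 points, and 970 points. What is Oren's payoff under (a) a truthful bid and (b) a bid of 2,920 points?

The highest competing bid is 2,690 points.
Bidding truthfully at 740 points: the top bid is 2,690 points (a rival), so Oren loses. Payoff = 0 points.
Bidding 2,920 points: Oren has the top bid, wins, and pays the second-highest bid 2,690 points. Payoff = 740 points − 2,690 points = -1,950 points.
This is the dominant-strategy logic: truthful bidding weakly beats any alternative.

Truthful: 0 points; alternative: -1,950 points.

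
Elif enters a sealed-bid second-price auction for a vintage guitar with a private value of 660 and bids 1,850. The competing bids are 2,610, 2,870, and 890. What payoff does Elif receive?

0

Highest competing bid: 2,870.
Elif's bid 1,850 is not the highest, so Elif loses, pays nothing, and earns zero payoff.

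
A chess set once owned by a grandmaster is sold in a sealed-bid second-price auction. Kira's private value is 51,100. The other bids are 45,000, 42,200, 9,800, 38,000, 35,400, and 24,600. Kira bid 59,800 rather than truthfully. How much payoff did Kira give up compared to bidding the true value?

The highest competing bid is 45,000.
Bidding truthfully at 51,100: Kira has the top bid, wins, and pays the second-highest bid 45,000. Payoff = 51,100 − 45,000 = 6,100.
Bidding 59,800: Kira has the top bid, wins, and pays the second-highest bid 45,000. Payoff = 51,100 − 45,000 = 6,100.
Regret = truthful payoff − actual payoff = 6,100 − 6,100 = 0.

Payoff forgone: 0.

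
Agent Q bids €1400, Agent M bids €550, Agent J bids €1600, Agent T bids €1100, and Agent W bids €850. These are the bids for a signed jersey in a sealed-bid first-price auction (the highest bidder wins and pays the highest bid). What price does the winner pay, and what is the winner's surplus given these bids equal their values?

Bids in descending order: Agent J €1600; Agent Q €1400; Agent T €1100; Agent W €850; Agent M €550.
Agent J is the highest bidder, so Agent J wins.
Under the first-price rule, the price is the highest bid: €1600.
Surplus = €1600 − €1600 = €0.

Price €1600; surplus €0.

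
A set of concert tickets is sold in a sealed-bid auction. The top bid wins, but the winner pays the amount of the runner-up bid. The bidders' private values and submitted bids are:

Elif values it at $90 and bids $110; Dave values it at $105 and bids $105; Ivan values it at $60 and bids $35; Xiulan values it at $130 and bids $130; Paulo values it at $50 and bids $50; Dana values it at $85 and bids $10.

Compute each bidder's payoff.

Elif $0, Dave $0, Ivan $0, Xiulan $20, Paulo $0, Dana $0.

Bids in descending order: Xiulan $130, then Elif $110, then Dave $105, then Paulo $50, then Ivan $35, then Dana $10.
Xiulan has the top bid and wins; the price is the second-highest bid, $110.
Xiulan's payoff = $130 − $110 = $20. All other bidders lose, so their payoff is 0.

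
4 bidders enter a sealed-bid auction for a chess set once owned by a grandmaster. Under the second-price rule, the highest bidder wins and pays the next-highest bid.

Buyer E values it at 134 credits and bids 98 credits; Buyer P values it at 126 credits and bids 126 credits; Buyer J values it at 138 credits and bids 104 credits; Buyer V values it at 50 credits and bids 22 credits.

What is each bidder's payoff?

Payoffs: Buyer E 0 credits, Buyer P 22 credits, Buyer J 0 credits, Buyer V 0 credits.

Ranking the bids: Buyer P 126 credits > Buyer J 104 credits > Buyer E 98 credits > Buyer V 22 credits.
Buyer P has the top bid and wins; the price is the second-highest bid, 104 credits.
Buyer P's payoff = 126 credits − 104 credits = 22 credits. All other bidders lose, so their payoff is 0.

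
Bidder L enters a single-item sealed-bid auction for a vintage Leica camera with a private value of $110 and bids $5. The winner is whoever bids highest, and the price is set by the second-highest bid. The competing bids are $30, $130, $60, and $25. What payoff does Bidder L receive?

Highest competing bid: $130.
Bidder L's bid $5 is not the highest, so Bidder L loses, pays nothing, and earns zero payoff.

Payoff = $0.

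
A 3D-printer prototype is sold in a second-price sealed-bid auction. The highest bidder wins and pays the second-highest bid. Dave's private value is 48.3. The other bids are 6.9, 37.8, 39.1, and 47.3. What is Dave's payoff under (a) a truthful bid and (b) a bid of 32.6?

Truthful: 1.0; alternative: 0.0.

The highest competing bid is 47.3.
Bidding truthfully at 48.3: Dave has the top bid, wins, and pays the second-highest bid 47.3. Payoff = 48.3 − 47.3 = 1.0.
Bidding 32.6: the top bid is 47.3 (a rival), so Dave loses. Payoff = 0.0.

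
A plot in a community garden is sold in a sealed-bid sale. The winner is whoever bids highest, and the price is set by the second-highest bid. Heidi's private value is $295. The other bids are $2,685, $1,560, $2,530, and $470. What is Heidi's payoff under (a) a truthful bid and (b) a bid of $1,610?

Truthful: $0; alternative: $0.

The highest competing bid is $2,685.
Bidding truthfully at $295: the top bid is $2,685 (a rival), so Heidi loses. Payoff = $0.
Bidding $1,610: the top bid is $2,685 (a rival), so Heidi loses. Payoff = $0.
The bid only affects whether you win, not the price — here both bids land on the same side of the top rival bid, so the deviation is payoff-neutral.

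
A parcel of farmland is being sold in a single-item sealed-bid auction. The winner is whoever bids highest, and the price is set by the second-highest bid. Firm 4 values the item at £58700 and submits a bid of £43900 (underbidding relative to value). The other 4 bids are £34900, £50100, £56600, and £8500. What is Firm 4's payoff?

Payoff = £0.

Highest competing bid: £56600.
Firm 4's bid £43900 is not the highest, so Firm 4 loses, pays nothing, and earns zero payoff.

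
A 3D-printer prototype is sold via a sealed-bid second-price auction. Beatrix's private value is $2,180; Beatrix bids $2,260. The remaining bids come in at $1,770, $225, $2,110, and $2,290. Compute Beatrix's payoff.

$0

Highest competing bid: $2,290.
Beatrix's bid $2,260 is not the highest, so Beatrix loses, pays nothing, and earns zero payoff.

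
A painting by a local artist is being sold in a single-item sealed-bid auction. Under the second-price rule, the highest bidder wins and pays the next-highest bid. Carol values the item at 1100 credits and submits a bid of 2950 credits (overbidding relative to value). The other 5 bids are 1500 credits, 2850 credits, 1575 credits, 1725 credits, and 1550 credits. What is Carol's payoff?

Highest competing bid: 2850 credits.
Carol's bid 2950 credits is the highest overall, so Carol wins and pays the second-highest bid, 2850 credits.
Payoff = value − price = 1100 credits − 2850 credits = -1750 credits.
Overbidding won the item at a price above value — truthful bidding would have avoided this loss.

Payoff = -1750 credits.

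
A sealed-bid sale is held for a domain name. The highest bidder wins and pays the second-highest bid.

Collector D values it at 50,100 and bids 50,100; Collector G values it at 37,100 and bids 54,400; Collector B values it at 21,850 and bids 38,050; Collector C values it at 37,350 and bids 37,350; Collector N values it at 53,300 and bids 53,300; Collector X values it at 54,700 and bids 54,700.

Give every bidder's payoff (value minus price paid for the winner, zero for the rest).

Ordered from highest: Collector X 54,700, then Collector G 54,400, then Collector N 53,300, then Collector D 50,100, then Collector B 38,050, then Collector C 37,350.
Collector X has the top bid and wins; the price is the second-highest bid, 54,400.
Collector X's payoff = 54,700 − 54,400 = 300. All other bidders lose, so their payoff is 0.

Collector D 0, Collector G 0, Collector B 0, Collector C 0, Collector N 0, Collector X 300.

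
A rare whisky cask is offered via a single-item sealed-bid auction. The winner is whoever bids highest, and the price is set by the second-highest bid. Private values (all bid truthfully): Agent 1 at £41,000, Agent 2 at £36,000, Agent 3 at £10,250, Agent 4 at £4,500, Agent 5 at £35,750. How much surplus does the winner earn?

Bids in descending order: Agent 1 £41,000; Agent 2 £36,000; Agent 5 £35,750; Agent 3 £10,250; Agent 4 £4,500.
Agent 1 wins with the top bid and pays the second-highest, £36,000.
Surplus = £41,000 − £36,000 = £5,000.

Surplus = £5,000.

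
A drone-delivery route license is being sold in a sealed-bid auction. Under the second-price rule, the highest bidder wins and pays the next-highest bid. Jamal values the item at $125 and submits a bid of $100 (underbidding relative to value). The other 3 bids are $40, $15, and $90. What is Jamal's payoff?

Highest competing bid: $90.
Jamal's bid $100 is the highest overall, so Jamal wins and pays the second-highest bid, $90.
Payoff = value − price = $125 − $90 = $35.

Jamal's payoff: $35.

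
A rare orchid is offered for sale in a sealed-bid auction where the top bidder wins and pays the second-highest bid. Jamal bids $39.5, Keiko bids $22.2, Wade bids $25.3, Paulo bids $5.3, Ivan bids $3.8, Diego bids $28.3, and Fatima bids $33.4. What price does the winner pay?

$33.4

Bids in descending order: Jamal $39.5; Fatima $33.4; Diego $28.3; Wade $25.3; Keiko $22.2; Paulo $5.3; Ivan $3.8.
Jamal is the highest bidder, so Jamal wins.
Under the second-price rule, the price is the second-highest bid: $33.4.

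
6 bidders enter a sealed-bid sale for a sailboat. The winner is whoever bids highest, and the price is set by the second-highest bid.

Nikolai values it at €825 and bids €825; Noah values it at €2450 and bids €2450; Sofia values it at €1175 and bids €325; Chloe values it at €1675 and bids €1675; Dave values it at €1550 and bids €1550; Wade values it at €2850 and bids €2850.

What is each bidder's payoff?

Payoffs: Nikolai €0, Noah €0, Sofia €0, Chloe €0, Dave €0, Wade €400.

Ordered from highest: Wade €2850, then Noah €2450, then Chloe €1675, then Dave €1550, then Nikolai €825, then Sofia €325.
Wade has the top bid and wins; the price is the second-highest bid, €2450.
Wade's payoff = €2850 − €2450 = €400. All other bidders lose, so their payoff is 0.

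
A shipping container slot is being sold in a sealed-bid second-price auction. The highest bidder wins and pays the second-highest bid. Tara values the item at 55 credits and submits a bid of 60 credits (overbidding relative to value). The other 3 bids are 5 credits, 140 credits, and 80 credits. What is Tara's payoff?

Payoff = 0 credits.

Highest competing bid: 140 credits.
Tara's bid 60 credits is not the highest, so Tara loses, pays nothing, and earns zero payoff.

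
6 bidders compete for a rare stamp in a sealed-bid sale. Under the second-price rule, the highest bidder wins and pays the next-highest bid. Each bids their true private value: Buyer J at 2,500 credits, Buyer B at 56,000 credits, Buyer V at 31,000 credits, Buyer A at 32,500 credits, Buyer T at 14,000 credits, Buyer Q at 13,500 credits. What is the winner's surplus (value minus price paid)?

Sorted high to low: Buyer B 56,000 credits > Buyer A 32,500 credits > Buyer V 31,000 credits > Buyer T 14,000 credits > Buyer Q 13,500 credits > Buyer J 2,500 credits.
Buyer B wins with the top bid and pays the second-highest, 32,500 credits.
Surplus = 56,000 credits − 32,500 credits = 23,500 credits.

Winner's surplus: 23,500 credits.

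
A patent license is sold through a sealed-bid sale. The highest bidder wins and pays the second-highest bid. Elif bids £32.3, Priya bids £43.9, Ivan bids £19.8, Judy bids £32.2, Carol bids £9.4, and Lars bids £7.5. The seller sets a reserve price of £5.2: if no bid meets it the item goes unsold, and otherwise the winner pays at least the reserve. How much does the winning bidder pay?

Ranking the bids: Priya £43.9, then Elif £32.3, then Judy £32.2, then Ivan £19.8, then Carol £9.4, then Lars £7.5.
Priya has the highest bid, so Priya wins.
The second-highest bid is £32.3, which exceeds the reserve, so that sets the price.

Price paid: £32.3.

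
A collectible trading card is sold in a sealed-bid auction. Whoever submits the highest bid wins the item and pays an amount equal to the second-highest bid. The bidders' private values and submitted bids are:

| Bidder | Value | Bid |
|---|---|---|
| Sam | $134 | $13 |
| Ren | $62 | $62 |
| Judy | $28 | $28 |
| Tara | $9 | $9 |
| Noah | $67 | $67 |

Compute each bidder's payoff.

Sam $0, Ren $0, Judy $0, Tara $0, Noah $5.

Bids in descending order: Noah $67 > Ren $62 > Judy $28 > Sam $13 > Tara $9.
Noah has the top bid and wins; the price is the second-highest bid, $62.
Noah's payoff = $67 − $62 = $5. All other bidders lose, so their payoff is 0.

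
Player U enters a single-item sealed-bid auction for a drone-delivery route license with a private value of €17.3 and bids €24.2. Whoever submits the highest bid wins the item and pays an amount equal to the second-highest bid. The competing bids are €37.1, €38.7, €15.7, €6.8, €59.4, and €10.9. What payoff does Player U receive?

Highest competing bid: €59.4.
Player U's bid €24.2 is not the highest, so Player U loses, pays nothing, and earns zero payoff.

Player U's payoff: €0.0.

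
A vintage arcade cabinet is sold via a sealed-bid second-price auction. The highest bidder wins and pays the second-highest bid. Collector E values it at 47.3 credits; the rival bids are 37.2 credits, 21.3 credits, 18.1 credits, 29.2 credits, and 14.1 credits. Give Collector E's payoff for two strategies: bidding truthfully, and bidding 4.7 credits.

The highest competing bid is 37.2 credits.
Bidding truthfully at 47.3 credits: Collector E has the top bid, wins, and pays the second-highest bid 37.2 credits. Payoff = 47.3 credits − 37.2 credits = 10.1 credits.
Bidding 4.7 credits: the top bid is 37.2 credits (a rival), so Collector E loses. Payoff = 0.0 credits.

(a) 10.1 credits  (b) 0.0 credits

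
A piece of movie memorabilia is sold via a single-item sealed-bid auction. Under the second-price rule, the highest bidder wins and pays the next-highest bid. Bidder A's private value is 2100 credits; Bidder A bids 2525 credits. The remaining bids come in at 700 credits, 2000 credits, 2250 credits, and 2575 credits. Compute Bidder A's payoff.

Highest competing bid: 2575 credits.
Bidder A's bid 2525 credits is not the highest, so Bidder A loses, pays nothing, and earns zero payoff.

Payoff = 0 credits.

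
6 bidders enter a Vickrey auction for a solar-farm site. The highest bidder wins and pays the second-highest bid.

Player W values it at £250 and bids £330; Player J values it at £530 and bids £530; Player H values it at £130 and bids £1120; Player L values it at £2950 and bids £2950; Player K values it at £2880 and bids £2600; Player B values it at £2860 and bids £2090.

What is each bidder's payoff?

Payoffs: Player W £0, Player J £0, Player H £0, Player L £350, Player K £0, Player B £0.

Bids in descending order: Player L £2950, then Player K £2600, then Player B £2090, then Player H £1120, then Player J £530, then Player W £330.
Player L has the top bid and wins; the price is the second-highest bid, £2600.
Player L's payoff = £2950 − £2600 = £350. All other bidders lose, so their payoff is 0.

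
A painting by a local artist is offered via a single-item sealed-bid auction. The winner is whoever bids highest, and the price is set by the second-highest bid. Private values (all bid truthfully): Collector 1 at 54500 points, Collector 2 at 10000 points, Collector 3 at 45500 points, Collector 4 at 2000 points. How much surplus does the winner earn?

Ordered from highest: Collector 1 54500 points; Collector 3 45500 points; Collector 2 10000 points; Collector 4 2000 points.
Collector 1 wins with the top bid and pays the second-highest, 45500 points.
Surplus = 54500 points − 45500 points = 9000 points.

Surplus = 9000 points.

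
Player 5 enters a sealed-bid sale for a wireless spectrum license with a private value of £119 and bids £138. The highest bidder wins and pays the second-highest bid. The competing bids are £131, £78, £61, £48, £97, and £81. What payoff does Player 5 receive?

Payoff = -£12.

Highest competing bid: £131.
Player 5's bid £138 is the highest overall, so Player 5 wins and pays the second-highest bid, £131.
Payoff = value − price = £119 − £131 = -£12.
Overbidding won the item at a price above value — truthful bidding would have avoided this loss.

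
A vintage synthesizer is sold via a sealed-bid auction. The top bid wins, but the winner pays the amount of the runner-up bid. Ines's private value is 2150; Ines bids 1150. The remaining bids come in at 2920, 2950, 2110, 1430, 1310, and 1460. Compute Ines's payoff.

Highest competing bid: 2950.
Ines's bid 1150 is not the highest, so Ines loses, pays nothing, and earns zero payoff.

0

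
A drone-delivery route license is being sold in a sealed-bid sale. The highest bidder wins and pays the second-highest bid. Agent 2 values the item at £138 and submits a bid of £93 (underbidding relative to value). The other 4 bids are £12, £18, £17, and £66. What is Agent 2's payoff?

£72

Highest competing bid: £66.
Agent 2's bid £93 is the highest overall, so Agent 2 wins and pays the second-highest bid, £66.
Payoff = value − price = £138 − £66 = £72.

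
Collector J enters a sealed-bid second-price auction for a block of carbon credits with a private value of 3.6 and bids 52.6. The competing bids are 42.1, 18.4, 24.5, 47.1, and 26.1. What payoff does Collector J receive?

Highest competing bid: 47.1.
Collector J's bid 52.6 is the highest overall, so Collector J wins and pays the second-highest bid, 47.1.
Payoff = value − price = 3.6 − 47.1 = -43.5.
Overbidding won the item at a price above value — truthful bidding would have avoided this loss.

Collector J's payoff: -43.5.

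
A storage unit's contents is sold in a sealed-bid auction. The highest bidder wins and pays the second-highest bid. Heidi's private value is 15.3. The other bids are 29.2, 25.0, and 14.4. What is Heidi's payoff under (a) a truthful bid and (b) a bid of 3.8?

The highest competing bid is 29.2.
Bidding truthfully at 15.3: the top bid is 29.2 (a rival), so Heidi loses. Payoff = 0.0.
Bidding 3.8: the top bid is 29.2 (a rival), so Heidi loses. Payoff = 0.0.

(a) 0.0  (b) 0.0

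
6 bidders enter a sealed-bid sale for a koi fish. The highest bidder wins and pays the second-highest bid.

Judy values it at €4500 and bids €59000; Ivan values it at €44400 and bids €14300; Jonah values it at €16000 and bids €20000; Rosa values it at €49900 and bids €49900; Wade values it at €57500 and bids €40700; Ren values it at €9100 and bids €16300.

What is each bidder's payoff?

Ranking the bids: Judy €59000 > Rosa €49900 > Wade €40700 > Jonah €20000 > Ren €16300 > Ivan €14300.
Judy has the top bid and wins; the price is the second-highest bid, €49900.
Judy's payoff = €4500 − €49900 = -€45400. All other bidders lose, so their payoff is 0.

Payoffs: Judy -€45400, Ivan €0, Jonah €0, Rosa €0, Wade €0, Ren €0.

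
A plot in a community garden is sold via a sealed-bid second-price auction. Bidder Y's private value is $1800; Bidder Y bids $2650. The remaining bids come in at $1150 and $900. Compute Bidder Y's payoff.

Highest competing bid: $1150.
Bidder Y's bid $2650 is the highest overall, so Bidder Y wins and pays the second-highest bid, $1150.
Payoff = value − price = $1800 − $1150 = $650.

Bidder Y's payoff: $650.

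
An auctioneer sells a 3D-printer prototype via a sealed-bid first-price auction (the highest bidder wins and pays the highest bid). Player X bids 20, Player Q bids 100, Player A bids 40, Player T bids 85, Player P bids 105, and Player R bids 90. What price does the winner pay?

105

Sorted high to low: Player P 105 > Player Q 100 > Player R 90 > Player T 85 > Player A 40 > Player X 20.
Player P is the highest bidder, so Player P wins.
Under the first-price rule, the price is the highest bid: 105.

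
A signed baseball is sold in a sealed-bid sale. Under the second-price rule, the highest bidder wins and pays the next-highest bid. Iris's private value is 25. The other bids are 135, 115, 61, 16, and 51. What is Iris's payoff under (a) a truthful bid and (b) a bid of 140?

Truthful: 0; alternative: -110.

The highest competing bid is 135.
Bidding truthfully at 25: the top bid is 135 (a rival), so Iris loses. Payoff = 0.
Bidding 140: Iris has the top bid, wins, and pays the second-highest bid 135. Payoff = 25 − 135 = -110.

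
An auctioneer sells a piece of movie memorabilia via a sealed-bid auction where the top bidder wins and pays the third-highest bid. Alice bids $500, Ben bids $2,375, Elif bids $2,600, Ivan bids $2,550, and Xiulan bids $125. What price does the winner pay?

Price paid: $2,375.

Ordered from highest: Elif $2,600, then Ivan $2,550, then Ben $2,375, then Alice $500, then Xiulan $125.
Elif is the highest bidder, so Elif wins.
Under the third-price rule, the price is the third-highest bid: $2,375.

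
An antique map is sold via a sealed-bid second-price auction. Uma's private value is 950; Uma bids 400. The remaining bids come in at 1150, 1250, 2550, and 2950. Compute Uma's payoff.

Uma's payoff: 0.

Highest competing bid: 2950.
Uma's bid 400 is not the highest, so Uma loses, pays nothing, and earns zero payoff.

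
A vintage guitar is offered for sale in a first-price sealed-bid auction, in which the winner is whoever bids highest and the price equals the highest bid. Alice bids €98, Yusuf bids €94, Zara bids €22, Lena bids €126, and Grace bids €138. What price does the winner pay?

Sorted high to low: Grace €138, then Lena €126, then Alice €98, then Yusuf €94, then Zara €22.
Grace is the highest bidder, so Grace wins.
Under the first-price rule, the price is the highest bid: €138.

The winner pays €138.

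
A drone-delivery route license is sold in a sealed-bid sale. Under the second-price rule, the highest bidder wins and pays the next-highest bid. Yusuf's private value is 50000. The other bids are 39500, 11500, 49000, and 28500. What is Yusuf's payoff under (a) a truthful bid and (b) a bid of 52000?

The highest competing bid is 49000.
Bidding truthfully at 50000: Yusuf has the top bid, wins, and pays the second-highest bid 49000. Payoff = 50000 − 49000 = 1000.
Bidding 52000: Yusuf has the top bid, wins, and pays the second-highest bid 49000. Payoff = 50000 − 49000 = 1000.
The bid only affects whether you win, not the price — here both bids land on the same side of the top rival bid, so the deviation is payoff-neutral.

Truthful: 1000; alternative: 1000.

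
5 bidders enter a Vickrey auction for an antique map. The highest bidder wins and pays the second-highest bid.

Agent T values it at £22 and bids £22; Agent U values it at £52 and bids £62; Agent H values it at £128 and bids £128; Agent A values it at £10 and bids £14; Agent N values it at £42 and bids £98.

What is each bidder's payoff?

Ordered from highest: Agent H £128, then Agent N £98, then Agent U £62, then Agent T £22, then Agent A £14.
Agent H has the top bid and wins; the price is the second-highest bid, £98.
Agent H's payoff = £128 − £98 = £30. All other bidders lose, so their payoff is 0.

Payoffs: Agent T £0, Agent U £0, Agent H £30, Agent A £0, Agent N £0.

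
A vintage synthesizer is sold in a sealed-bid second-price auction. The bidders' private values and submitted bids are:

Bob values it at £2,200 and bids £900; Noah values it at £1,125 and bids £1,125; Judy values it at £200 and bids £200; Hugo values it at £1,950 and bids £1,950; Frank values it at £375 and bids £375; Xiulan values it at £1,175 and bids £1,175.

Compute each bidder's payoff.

Ranking the bids: Hugo £1,950; Xiulan £1,175; Noah £1,125; Bob £900; Frank £375; Judy £200.
Hugo has the top bid and wins; the price is the second-highest bid, £1,175.
Hugo's payoff = £1,950 − £1,175 = £775. All other bidders lose, so their payoff is 0.

Bob £0, Noah £0, Judy £0, Hugo £775, Frank £0, Xiulan £0.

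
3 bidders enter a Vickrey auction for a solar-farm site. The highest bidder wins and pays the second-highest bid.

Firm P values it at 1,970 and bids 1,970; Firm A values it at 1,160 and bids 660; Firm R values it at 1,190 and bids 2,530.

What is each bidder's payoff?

Firm P 0, Firm A 0, Firm R -780.

Ranking the bids: Firm R 2,530; Firm P 1,970; Firm A 660.
Firm R has the top bid and wins; the price is the second-highest bid, 1,970.
Firm R's payoff = 1,190 − 1,970 = -780. All other bidders lose, so their payoff is 0.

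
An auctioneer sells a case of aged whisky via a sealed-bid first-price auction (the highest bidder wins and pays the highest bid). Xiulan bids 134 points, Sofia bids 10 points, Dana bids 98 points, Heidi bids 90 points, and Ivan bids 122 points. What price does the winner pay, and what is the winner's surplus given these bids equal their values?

Price 134 points; surplus 0 points.

Sorted high to low: Xiulan 134 points > Ivan 122 points > Dana 98 points > Heidi 90 points > Sofia 10 points.
Xiulan is the highest bidder, so Xiulan wins.
Under the first-price rule, the price is the highest bid: 134 points.
Surplus = 134 points − 134 points = 0 points.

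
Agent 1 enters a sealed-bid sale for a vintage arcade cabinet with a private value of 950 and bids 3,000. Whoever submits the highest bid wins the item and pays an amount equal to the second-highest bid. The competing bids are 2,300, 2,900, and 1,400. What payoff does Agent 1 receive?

Payoff = -1,950.

Highest competing bid: 2,900.
Agent 1's bid 3,000 is the highest overall, so Agent 1 wins and pays the second-highest bid, 2,900.
Payoff = value − price = 950 − 2,900 = -1,950.
Overbidding won the item at a price above value — truthful bidding would have avoided this loss.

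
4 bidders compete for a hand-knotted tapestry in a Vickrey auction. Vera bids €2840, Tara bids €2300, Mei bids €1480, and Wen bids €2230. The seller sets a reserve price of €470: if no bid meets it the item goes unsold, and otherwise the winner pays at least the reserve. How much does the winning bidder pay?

€2300

Ordered from highest: Vera €2840, then Tara €2300, then Wen €2230, then Mei €1480.
Vera has the highest bid, so Vera wins.
The second-highest bid is €2300, which exceeds the reserve, so that sets the price.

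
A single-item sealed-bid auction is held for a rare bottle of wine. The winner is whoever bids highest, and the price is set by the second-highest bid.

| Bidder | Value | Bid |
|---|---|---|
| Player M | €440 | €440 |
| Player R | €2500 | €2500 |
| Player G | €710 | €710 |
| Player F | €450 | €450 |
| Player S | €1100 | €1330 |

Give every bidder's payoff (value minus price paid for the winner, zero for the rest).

Player M €0, Player R €1170, Player G €0, Player F €0, Player S €0.

Sorted high to low: Player R €2500 > Player S €1330 > Player G €710 > Player F €450 > Player M €440.
Player R has the top bid and wins; the price is the second-highest bid, €1330.
Player R's payoff = €2500 − €1330 = €1170. All other bidders lose, so their payoff is 0.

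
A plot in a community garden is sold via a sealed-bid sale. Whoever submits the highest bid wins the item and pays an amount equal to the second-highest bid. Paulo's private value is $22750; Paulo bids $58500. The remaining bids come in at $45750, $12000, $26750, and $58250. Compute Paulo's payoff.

Highest competing bid: $58250.
Paulo's bid $58500 is the highest overall, so Paulo wins and pays the second-highest bid, $58250.
Payoff = value − price = $22750 − $58250 = -$35500.

Payoff = -$35500.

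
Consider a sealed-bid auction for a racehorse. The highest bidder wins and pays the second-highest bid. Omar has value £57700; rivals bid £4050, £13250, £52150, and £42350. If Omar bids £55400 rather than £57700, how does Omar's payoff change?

Payoff change: £0.

The highest competing bid is £52150.
Bidding truthfully at £57700: Omar has the top bid, wins, and pays the second-highest bid £52150. Payoff = £57700 − £52150 = £5550.
Bidding £55400: Omar has the top bid, wins, and pays the second-highest bid £52150. Payoff = £57700 − £52150 = £5550.
Change = £5550 − £5550 = £0.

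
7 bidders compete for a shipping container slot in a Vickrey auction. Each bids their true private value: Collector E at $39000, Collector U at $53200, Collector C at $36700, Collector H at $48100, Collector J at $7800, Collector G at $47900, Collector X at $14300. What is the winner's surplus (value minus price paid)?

Ordered from highest: Collector U $53200; Collector H $48100; Collector G $47900; Collector E $39000; Collector C $36700; Collector X $14300; Collector J $7800.
Collector U wins with the top bid and pays the second-highest, $48100.
Surplus = $53200 − $48100 = $5100.

Winner's surplus: $5100.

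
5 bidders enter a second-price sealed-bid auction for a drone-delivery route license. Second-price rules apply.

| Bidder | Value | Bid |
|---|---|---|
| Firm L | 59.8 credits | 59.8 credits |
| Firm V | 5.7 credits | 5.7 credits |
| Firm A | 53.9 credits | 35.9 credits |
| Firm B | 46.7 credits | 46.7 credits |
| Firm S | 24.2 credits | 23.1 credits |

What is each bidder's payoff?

Sorted high to low: Firm L 59.8 credits > Firm B 46.7 credits > Firm A 35.9 credits > Firm S 23.1 credits > Firm V 5.7 credits.
Firm L has the top bid and wins; the price is the second-highest bid, 46.7 credits.
Firm L's payoff = 59.8 credits − 46.7 credits = 13.1 credits. All other bidders lose, so their payoff is 0.

Payoffs: Firm L 13.1 credits, Firm V 0.0 credits, Firm A 0.0 credits, Firm B 0.0 credits, Firm S 0.0 credits.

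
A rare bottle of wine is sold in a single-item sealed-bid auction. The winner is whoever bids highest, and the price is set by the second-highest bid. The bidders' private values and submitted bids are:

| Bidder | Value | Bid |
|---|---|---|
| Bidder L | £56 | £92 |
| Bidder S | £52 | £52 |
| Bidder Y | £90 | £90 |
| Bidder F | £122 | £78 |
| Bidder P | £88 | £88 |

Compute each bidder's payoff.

Ordered from highest: Bidder L £92, then Bidder Y £90, then Bidder P £88, then Bidder F £78, then Bidder S £52.
Bidder L has the top bid and wins; the price is the second-highest bid, £90.
Bidder L's payoff = £56 − £90 = -£34. All other bidders lose, so their payoff is 0.

Bidder L -£34, Bidder S £0, Bidder Y £0, Bidder F £0, Bidder P £0.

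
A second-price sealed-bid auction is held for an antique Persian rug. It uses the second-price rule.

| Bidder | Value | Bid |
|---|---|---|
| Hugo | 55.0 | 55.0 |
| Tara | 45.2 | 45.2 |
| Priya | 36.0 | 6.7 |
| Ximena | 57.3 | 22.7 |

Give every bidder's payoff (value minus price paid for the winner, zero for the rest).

Payoffs: Hugo 9.8, Tara 0.0, Priya 0.0, Ximena 0.0.

Ordered from highest: Hugo 55.0 > Tara 45.2 > Ximena 22.7 > Priya 6.7.
Hugo has the top bid and wins; the price is the second-highest bid, 45.2.
Hugo's payoff = 55.0 − 45.2 = 9.8. All other bidders lose, so their payoff is 0.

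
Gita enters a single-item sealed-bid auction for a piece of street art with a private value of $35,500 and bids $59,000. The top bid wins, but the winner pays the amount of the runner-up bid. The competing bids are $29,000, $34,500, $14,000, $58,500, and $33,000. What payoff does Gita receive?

Highest competing bid: $58,500.
Gita's bid $59,000 is the highest overall, so Gita wins and pays the second-highest bid, $58,500.
Payoff = value − price = $35,500 − $58,500 = -$23,000.
Overbidding won the item at a price above value — truthful bidding would have avoided this loss.

-$23,000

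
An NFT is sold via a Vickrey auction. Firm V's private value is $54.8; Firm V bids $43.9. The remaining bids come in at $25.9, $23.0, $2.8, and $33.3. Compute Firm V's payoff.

$21.5

Highest competing bid: $33.3.
Firm V's bid $43.9 is the highest overall, so Firm V wins and pays the second-highest bid, $33.3.
Payoff = value − price = $54.8 − $33.3 = $21.5.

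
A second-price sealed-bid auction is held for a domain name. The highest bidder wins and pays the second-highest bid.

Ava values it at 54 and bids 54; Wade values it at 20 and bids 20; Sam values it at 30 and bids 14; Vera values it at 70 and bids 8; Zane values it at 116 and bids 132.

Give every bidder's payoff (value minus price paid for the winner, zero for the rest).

Ranking the bids: Zane 132, then Ava 54, then Wade 20, then Sam 14, then Vera 8.
Zane has the top bid and wins; the price is the second-highest bid, 54.
Zane's payoff = 116 − 54 = 62. All other bidders lose, so their payoff is 0.

Payoffs: Ava 0, Wade 0, Sam 0, Vera 0, Zane 62.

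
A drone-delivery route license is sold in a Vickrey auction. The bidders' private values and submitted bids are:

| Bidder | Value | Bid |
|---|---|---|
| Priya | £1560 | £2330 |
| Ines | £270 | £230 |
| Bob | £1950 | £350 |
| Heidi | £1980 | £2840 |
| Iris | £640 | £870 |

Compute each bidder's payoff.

Priya £0, Ines £0, Bob £0, Heidi -£350, Iris £0.

Ranking the bids: Heidi £2840, then Priya £2330, then Iris £870, then Bob £350, then Ines £230.
Heidi has the top bid and wins; the price is the second-highest bid, £2330.
Heidi's payoff = £1980 − £2330 = -£350. All other bidders lose, so their payoff is 0.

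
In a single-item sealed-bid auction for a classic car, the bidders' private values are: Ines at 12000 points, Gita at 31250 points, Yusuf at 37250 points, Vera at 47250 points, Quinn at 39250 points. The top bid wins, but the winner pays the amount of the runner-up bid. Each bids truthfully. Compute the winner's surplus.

Bids in descending order: Vera 47250 points; Quinn 39250 points; Yusuf 37250 points; Gita 31250 points; Ines 12000 points.
Vera wins with the top bid and pays the second-highest, 39250 points.
Surplus = 47250 points − 39250 points = 8000 points.

8000 points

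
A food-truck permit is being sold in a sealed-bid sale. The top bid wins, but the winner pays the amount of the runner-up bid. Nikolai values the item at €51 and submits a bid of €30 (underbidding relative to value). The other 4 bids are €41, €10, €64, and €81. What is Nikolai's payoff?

€0

Highest competing bid: €81.
Nikolai's bid €30 is not the highest, so Nikolai loses, pays nothing, and earns zero payoff.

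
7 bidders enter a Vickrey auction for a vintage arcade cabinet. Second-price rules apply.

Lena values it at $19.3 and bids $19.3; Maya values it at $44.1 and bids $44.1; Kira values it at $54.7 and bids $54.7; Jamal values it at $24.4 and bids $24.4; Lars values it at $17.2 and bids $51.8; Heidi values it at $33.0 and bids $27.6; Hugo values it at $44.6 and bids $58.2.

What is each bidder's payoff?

Lena $0.0, Maya $0.0, Kira $0.0, Jamal $0.0, Lars $0.0, Heidi $0.0, Hugo -$10.1.

Ranking the bids: Hugo $58.2 > Kira $54.7 > Lars $51.8 > Maya $44.1 > Heidi $27.6 > Jamal $24.4 > Lena $19.3.
Hugo has the top bid and wins; the price is the second-highest bid, $54.7.
Hugo's payoff = $44.6 − $54.7 = -$10.1. All other bidders lose, so their payoff is 0.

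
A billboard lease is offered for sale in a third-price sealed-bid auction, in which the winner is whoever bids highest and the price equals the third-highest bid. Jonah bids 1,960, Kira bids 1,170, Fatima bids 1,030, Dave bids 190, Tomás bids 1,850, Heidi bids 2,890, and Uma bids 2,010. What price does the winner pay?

Price paid: 1,960.

Ordered from highest: Heidi 2,890, then Uma 2,010, then Jonah 1,960, then Tomás 1,850, then Kira 1,170, then Fatima 1,030, then Dave 190.
Heidi is the highest bidder, so Heidi wins.
Under the third-price rule, the price is the third-highest bid: 1,960.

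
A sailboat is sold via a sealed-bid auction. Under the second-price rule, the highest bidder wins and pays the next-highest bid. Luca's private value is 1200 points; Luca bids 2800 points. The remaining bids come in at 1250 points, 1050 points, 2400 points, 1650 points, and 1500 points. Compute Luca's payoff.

Highest competing bid: 2400 points.
Luca's bid 2800 points is the highest overall, so Luca wins and pays the second-highest bid, 2400 points.
Payoff = value − price = 1200 points − 2400 points = -1200 points.
Overbidding won the item at a price above value — truthful bidding would have avoided this loss.

Payoff = -1200 points.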